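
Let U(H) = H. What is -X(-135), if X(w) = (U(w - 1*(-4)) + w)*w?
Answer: -35910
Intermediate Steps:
X(w) = w*(4 + 2*w) (X(w) = ((w - 1*(-4)) + w)*w = ((w + 4) + w)*w = ((4 + w) + w)*w = (4 + 2*w)*w = w*(4 + 2*w))
-X(-135) = -2*(-135)*(2 - 135) = -2*(-135)*(-133) = -1*35910 = -35910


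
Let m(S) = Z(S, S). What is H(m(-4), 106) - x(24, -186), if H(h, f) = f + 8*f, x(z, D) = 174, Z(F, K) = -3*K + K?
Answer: 780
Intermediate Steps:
Z(F, K) = -2*K
m(S) = -2*S
H(h, f) = 9*f
H(m(-4), 106) - x(24, -186) = 9*106 - 1*174 = 954 - 174 = 780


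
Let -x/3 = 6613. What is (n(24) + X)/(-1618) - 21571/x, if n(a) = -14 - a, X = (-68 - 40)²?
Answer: -97873168/16049751 ≈ -6.0981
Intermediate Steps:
X = 11664 (X = (-108)² = 11664)
x = -19839 (x = -3*6613 = -19839)
(n(24) + X)/(-1618) - 21571/x = ((-14 - 1*24) + 11664)/(-1618) - 21571/(-19839) = ((-14 - 24) + 11664)*(-1/1618) - 21571*(-1/19839) = (-38 + 11664)*(-1/1618) + 21571/19839 = 11626*(-1/1618) + 21571/19839 = -5813/809 + 21571/19839 = -97873168/16049751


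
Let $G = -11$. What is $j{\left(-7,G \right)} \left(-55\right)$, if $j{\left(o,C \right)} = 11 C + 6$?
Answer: $6325$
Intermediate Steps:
$j{\left(o,C \right)} = 6 + 11 C$
$j{\left(-7,G \right)} \left(-55\right) = \left(6 + 11 \left(-11\right)\right) \left(-55\right) = \left(6 - 121\right) \left(-55\right) = \left(-115\right) \left(-55\right) = 6325$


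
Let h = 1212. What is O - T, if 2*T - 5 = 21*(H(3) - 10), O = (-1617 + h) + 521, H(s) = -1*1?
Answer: 229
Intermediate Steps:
H(s) = -1
O = 116 (O = (-1617 + 1212) + 521 = -405 + 521 = 116)
T = -113 (T = 5/2 + (21*(-1 - 10))/2 = 5/2 + (21*(-11))/2 = 5/2 + (½)*(-231) = 5/2 - 231/2 = -113)
O - T = 116 - 1*(-113) = 116 + 113 = 229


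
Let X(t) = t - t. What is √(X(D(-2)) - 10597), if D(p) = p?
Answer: I*√10597 ≈ 102.94*I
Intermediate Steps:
X(t) = 0
√(X(D(-2)) - 10597) = √(0 - 10597) = √(-10597) = I*√10597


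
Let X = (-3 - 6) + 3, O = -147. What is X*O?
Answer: 882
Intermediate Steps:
X = -6 (X = -9 + 3 = -6)
X*O = -6*(-147) = 882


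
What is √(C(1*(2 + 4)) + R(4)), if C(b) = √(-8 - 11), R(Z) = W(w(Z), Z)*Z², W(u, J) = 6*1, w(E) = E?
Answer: √(96 + I*√19) ≈ 9.8005 + 0.2224*I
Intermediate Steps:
W(u, J) = 6
R(Z) = 6*Z²
C(b) = I*√19 (C(b) = √(-19) = I*√19)
√(C(1*(2 + 4)) + R(4)) = √(I*√19 + 6*4²) = √(I*√19 + 6*16) = √(I*√19 + 96) = √(96 + I*√19)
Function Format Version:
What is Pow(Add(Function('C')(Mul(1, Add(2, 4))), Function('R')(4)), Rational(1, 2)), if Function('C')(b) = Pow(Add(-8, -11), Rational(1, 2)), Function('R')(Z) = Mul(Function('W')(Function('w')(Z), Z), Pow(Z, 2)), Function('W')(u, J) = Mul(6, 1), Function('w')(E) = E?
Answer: Pow(Add(96, Mul(I, Pow(19, Rational(1, 2)))), Rational(1, 2)) ≈ Add(9.8005, Mul(0.2224, I))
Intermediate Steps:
Function('W')(u, J) = 6
Function('R')(Z) = Mul(6, Pow(Z, 2))
Function('C')(b) = Mul(I, Pow(19, Rational(1, 2))) (Function('C')(b) = Pow(-19, Rational(1, 2)) = Mul(I, Pow(19, Rational(1, 2))))
Pow(Add(Function('C')(Mul(1, Add(2, 4))), Function('R')(4)), Rational(1, 2)) = Pow(Add(Mul(I, Pow(19, Rational(1, 2))), Mul(6, Pow(4, 2))), Rational(1, 2)) = Pow(Add(Mul(I, Pow(19, Rational(1, 2))), Mul(6, 16)), Rational(1, 2)) = Pow(Add(Mul(I, Pow(19, Rational(1, 2))), 96), Rational(1, 2)) = Pow(Add(96, Mul(I, Pow(19, Rational(1, 2)))), Rational(1, 2))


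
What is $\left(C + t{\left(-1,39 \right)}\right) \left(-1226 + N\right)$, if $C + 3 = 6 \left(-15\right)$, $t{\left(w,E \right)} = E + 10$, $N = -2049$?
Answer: $144100$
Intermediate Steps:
$t{\left(w,E \right)} = 10 + E$
$C = -93$ ($C = -3 + 6 \left(-15\right) = -3 - 90 = -93$)
$\left(C + t{\left(-1,39 \right)}\right) \left(-1226 + N\right) = \left(-93 + \left(10 + 39\right)\right) \left(-1226 - 2049\right) = \left(-93 + 49\right) \left(-3275\right) = \left(-44\right) \left(-3275\right) = 144100$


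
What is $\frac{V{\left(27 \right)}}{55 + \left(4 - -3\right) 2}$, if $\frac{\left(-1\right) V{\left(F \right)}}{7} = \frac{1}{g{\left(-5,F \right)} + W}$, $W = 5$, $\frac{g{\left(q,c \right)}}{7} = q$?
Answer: $\frac{7}{2070} \approx 0.0033816$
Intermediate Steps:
$g{\left(q,c \right)} = 7 q$
$V{\left(F \right)} = \frac{7}{30}$ ($V{\left(F \right)} = - \frac{7}{7 \left(-5\right) + 5} = - \frac{7}{-35 + 5} = - \frac{7}{-30} = \left(-7\right) \left(- \frac{1}{30}\right) = \frac{7}{30}$)
$\frac{V{\left(27 \right)}}{55 + \left(4 - -3\right) 2} = \frac{7}{30 \left(55 + \left(4 - -3\right) 2\right)} = \frac{7}{30 \left(55 + \left(4 + 3\right) 2\right)} = \frac{7}{30 \left(55 + 7 \cdot 2\right)} = \frac{7}{30 \left(55 + 14\right)} = \frac{7}{30 \cdot 69} = \frac{7}{30} \cdot \frac{1}{69} = \frac{7}{2070}$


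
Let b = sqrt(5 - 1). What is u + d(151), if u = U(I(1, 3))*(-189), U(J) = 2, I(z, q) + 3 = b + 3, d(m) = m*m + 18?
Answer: 22441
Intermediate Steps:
d(m) = 18 + m**2 (d(m) = m**2 + 18 = 18 + m**2)
b = 2 (b = sqrt(4) = 2)
I(z, q) = 2 (I(z, q) = -3 + (2 + 3) = -3 + 5 = 2)
u = -378 (u = 2*(-189) = -378)
u + d(151) = -378 + (18 + 151**2) = -378 + (18 + 22801) = -378 + 22819 = 22441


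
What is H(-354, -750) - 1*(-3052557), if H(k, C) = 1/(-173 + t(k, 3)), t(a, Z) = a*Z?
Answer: 3769907894/1235 ≈ 3.0526e+6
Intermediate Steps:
t(a, Z) = Z*a
H(k, C) = 1/(-173 + 3*k)
H(-354, -750) - 1*(-3052557) = 1/(-173 + 3*(-354)) - 1*(-3052557) = 1/(-173 - 1062) + 3052557 = 1/(-1235) + 3052557 = -1/1235 + 3052557 = 3769907894/1235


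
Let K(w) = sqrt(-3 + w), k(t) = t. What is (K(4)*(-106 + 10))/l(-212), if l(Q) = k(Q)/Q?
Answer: -96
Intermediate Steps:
l(Q) = 1 (l(Q) = Q/Q = 1)
(K(4)*(-106 + 10))/l(-212) = (sqrt(-3 + 4)*(-106 + 10))/1 = (sqrt(1)*(-96))*1 = (1*(-96))*1 = -96*1 = -96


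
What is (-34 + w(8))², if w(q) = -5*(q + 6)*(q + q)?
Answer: 1331716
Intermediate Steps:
w(q) = -10*q*(6 + q) (w(q) = -5*(6 + q)*2*q = -10*q*(6 + q))
(-34 + w(8))² = (-34 - 10*8*(6 + 8))² = (-34 - 10*8*14)² = (-34 - 1120)² = (-1154)² = 1331716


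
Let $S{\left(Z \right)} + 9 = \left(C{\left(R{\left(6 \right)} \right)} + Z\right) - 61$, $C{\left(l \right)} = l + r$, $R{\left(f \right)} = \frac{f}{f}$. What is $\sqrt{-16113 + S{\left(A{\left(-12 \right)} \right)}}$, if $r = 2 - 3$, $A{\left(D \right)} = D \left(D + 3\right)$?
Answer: $5 i \sqrt{643} \approx 126.79 i$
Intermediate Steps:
$R{\left(f \right)} = 1$
$A{\left(D \right)} = D \left(3 + D\right)$
$r = -1$
$C{\left(l \right)} = -1 + l$ ($C{\left(l \right)} = l - 1 = -1 + l$)
$S{\left(Z \right)} = -70 + Z$ ($S{\left(Z \right)} = -9 + \left(\left(\left(-1 + 1\right) + Z\right) - 61\right) = -9 + \left(\left(0 + Z\right) - 61\right) = -9 + \left(Z - 61\right) = -9 + \left(-61 + Z\right) = -70 + Z$)
$\sqrt{-16113 + S{\left(A{\left(-12 \right)} \right)}} = \sqrt{-16113 - \left(70 + 12 \left(3 - 12\right)\right)} = \sqrt{-16113 - -38} = \sqrt{-16113 + \left(-70 + 108\right)} = \sqrt{-16113 + 38} = \sqrt{-16075} = 5 i \sqrt{643}$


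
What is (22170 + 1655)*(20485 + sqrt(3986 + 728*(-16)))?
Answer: 488055125 + 23825*I*sqrt(7662) ≈ 4.8806e+8 + 2.0855e+6*I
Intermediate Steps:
(22170 + 1655)*(20485 + sqrt(3986 + 728*(-16))) = 23825*(20485 + sqrt(3986 - 11648)) = 23825*(20485 + sqrt(-7662)) = 23825*(20485 + I*sqrt(7662)) = 488055125 + 23825*I*sqrt(7662)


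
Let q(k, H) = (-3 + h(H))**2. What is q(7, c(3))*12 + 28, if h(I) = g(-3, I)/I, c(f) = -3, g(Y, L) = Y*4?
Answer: 40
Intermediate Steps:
g(Y, L) = 4*Y
h(I) = -12/I (h(I) = (4*(-3))/I = -12/I)
q(k, H) = (-3 - 12/H)**2
q(7, c(3))*12 + 28 = (9*(4 - 3)**2/(-3)**2)*12 + 28 = (9*(1/9)*1**2)*12 + 28 = (9*(1/9)*1)*12 + 28 = 1*12 + 28 = 12 + 28 = 40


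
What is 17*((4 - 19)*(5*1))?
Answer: -1275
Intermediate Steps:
17*((4 - 19)*(5*1)) = 17*(-15*5) = 17*(-75) = -1275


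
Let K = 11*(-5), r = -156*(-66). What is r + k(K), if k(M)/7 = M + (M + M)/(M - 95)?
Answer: 148742/15 ≈ 9916.1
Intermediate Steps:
r = 10296
K = -55
k(M) = 7*M + 14*M/(-95 + M) (k(M) = 7*(M + (M + M)/(M - 95)) = 7*(M + (2*M)/(-95 + M)) = 7*(M + 2*M/(-95 + M)) = 7*M + 14*M/(-95 + M))
r + k(K) = 10296 + 7*(-55)*(-93 - 55)/(-95 - 55) = 10296 + 7*(-55)*(-148)/(-150) = 10296 + 7*(-55)*(-1/150)*(-148) = 10296 - 5698/15 = 148742/15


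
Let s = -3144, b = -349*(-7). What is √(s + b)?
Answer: I*√701 ≈ 26.476*I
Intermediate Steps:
b = 2443
√(s + b) = √(-3144 + 2443) = √(-701) = I*√701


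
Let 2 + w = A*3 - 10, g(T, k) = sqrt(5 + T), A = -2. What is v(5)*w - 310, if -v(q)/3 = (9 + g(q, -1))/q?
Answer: -1064/5 + 54*sqrt(10)/5 ≈ -178.65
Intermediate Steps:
w = -18 (w = -2 + (-2*3 - 10) = -2 + (-6 - 10) = -2 - 16 = -18)
v(q) = -3*(9 + sqrt(5 + q))/q
v(5)*w - 310 = (3*(-9 - sqrt(5 + 5))/5)*(-18) - 310 = (3*(1/5)*(-9 - sqrt(10)))*(-18) - 310 = (-27/5 - 3*sqrt(10)/5)*(-18) - 310 = (486/5 + 54*sqrt(10)/5) - 310 = -1064/5 + 54*sqrt(10)/5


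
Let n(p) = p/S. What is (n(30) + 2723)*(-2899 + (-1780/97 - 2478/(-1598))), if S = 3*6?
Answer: -1847186954716/232509 ≈ -7.9446e+6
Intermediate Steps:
S = 18
n(p) = p/18
(n(30) + 2723)*(-2899 + (-1780/97 - 2478/(-1598))) = ((1/18)*30 + 2723)*(-2899 + (-1780/97 - 2478/(-1598))) = (5/3 + 2723)*(-2899 + (-1780*1/97 - 2478*(-1/1598))) = 8174*(-2899 + (-1780/97 + 1239/799))/3 = 8174*(-2899 - 1302037/77503)/3 = (8174/3)*(-225983234/77503) = -1847186954716/232509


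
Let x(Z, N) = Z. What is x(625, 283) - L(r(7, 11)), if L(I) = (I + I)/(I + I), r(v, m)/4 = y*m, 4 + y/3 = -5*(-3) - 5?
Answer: 624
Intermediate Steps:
y = 18 (y = -12 + 3*(-5*(-3) - 5) = -12 + 3*(15 - 5) = -12 + 3*10 = -12 + 30 = 18)
r(v, m) = 72*m (r(v, m) = 4*(18*m) = 72*m)
L(I) = 1 (L(I) = (2*I)/((2*I)) = (2*I)*(1/(2*I)) = 1)
x(625, 283) - L(r(7, 11)) = 625 - 1*1 = 625 - 1 = 624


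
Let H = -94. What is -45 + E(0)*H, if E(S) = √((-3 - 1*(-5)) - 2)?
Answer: -45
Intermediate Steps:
E(S) = 0 (E(S) = √((-3 + 5) - 2) = √(2 - 2) = √0 = 0)
-45 + E(0)*H = -45 + 0*(-94) = -45 + 0 = -45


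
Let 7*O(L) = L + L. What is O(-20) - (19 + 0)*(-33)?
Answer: 4349/7 ≈ 621.29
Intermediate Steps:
O(L) = 2*L/7 (O(L) = (L + L)/7 = (2*L)/7 = 2*L/7)
O(-20) - (19 + 0)*(-33) = (2/7)*(-20) - (19 + 0)*(-33) = -40/7 - 19*(-33) = -40/7 - 1*(-627) = -40/7 + 627 = 4349/7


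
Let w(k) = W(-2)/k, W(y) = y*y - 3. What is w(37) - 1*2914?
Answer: -107817/37 ≈ -2914.0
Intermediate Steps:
W(y) = -3 + y² (W(y) = y² - 3 = -3 + y²)
w(k) = 1/k (w(k) = (-3 + (-2)²)/k = (-3 + 4)/k = 1/k)
w(37) - 1*2914 = 1/37 - 1*2914 = 1/37 - 2914 = -107817/37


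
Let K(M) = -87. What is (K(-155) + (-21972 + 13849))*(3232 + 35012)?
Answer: -313983240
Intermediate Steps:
(K(-155) + (-21972 + 13849))*(3232 + 35012) = (-87 + (-21972 + 13849))*(3232 + 35012) = (-87 - 8123)*38244 = -8210*38244 = -313983240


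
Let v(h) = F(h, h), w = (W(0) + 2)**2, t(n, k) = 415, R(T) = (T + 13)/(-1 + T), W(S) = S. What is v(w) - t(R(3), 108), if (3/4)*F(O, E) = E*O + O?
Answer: -1165/3 ≈ -388.33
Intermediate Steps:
F(O, E) = 4*O/3 + 4*E*O/3 (F(O, E) = 4*(E*O + O)/3 = 4*(O + E*O)/3 = 4*O/3 + 4*E*O/3)
R(T) = (13 + T)/(-1 + T)
w = 4 (w = (0 + 2)**2 = 2**2 = 4)
v(h) = 4*h*(1 + h)/3
v(w) - t(R(3), 108) = (4/3)*4*(1 + 4) - 1*415 = (4/3)*4*5 - 415 = 80/3 - 415 = -1165/3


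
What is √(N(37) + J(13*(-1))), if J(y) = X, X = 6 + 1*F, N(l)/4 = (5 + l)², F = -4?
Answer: √7058 ≈ 84.012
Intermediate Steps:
N(l) = 4*(5 + l)²
X = 2 (X = 6 + 1*(-4) = 6 - 4 = 2)
J(y) = 2
√(N(37) + J(13*(-1))) = √(4*(5 + 37)² + 2) = √(4*42² + 2) = √(4*1764 + 2) = √(7056 + 2) = √7058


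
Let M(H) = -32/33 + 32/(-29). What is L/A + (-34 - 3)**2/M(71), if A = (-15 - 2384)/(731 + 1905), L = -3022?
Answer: 12661519061/4759616 ≈ 2660.2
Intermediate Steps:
A = -2399/2636 ≈ -0.91009
M(H) = -1984/957 (M(H) = -32*1/33 + 32*(-1/29) = -32/33 - 32/29 = -1984/957)
L/A + (-34 - 3)**2/M(71) = -3022/(-2399/2636) + (-34 - 3)**2/(-1984/957) = -3022*(-2636/2399) + (-37)**2*(-957/1984) = 7965992/2399 + 1369*(-957/1984) = 7965992/2399 - 1310133/1984 = 12661519061/4759616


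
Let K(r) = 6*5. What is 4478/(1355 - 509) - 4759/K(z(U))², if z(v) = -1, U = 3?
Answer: 227/42300 ≈ 0.0053664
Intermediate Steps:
K(r) = 30
4478/(1355 - 509) - 4759/K(z(U))² = 4478/(1355 - 509) - 4759/(30²) = 4478/846 - 4759/900 = 4478*(1/846) - 4759*1/900 = 2239/423 - 4759/900 = 227/42300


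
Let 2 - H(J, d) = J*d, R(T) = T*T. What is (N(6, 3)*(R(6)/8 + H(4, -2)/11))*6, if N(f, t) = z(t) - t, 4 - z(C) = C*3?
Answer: -2856/11 ≈ -259.64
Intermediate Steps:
z(C) = 4 - 3*C (z(C) = 4 - C*3 = 4 - 3*C)
N(f, t) = 4 - 4*t (N(f, t) = (4 - 3*t) - t = 4 - 4*t)
R(T) = T²
H(J, d) = 2 - J*d
(N(6, 3)*(R(6)/8 + H(4, -2)/11))*6 = ((4 - 4*3)*(6²/8 + (2 - 1*4*(-2))/11))*6 = ((4 - 12)*(36*(⅛) + (2 + 8)*(1/11)))*6 = -8*(9/2 + 10*(1/11))*6 = -8*(9/2 + 10/11)*6 = -8*119/22*6 = -476/11*6 = -2856/11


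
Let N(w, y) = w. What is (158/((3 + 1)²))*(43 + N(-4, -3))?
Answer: 3081/8 ≈ 385.13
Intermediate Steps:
(158/((3 + 1)²))*(43 + N(-4, -3)) = (158/((3 + 1)²))*(43 - 4) = (158/(4²))*39 = (158/16)*39 = (158*(1/16))*39 = (79/8)*39 = 3081/8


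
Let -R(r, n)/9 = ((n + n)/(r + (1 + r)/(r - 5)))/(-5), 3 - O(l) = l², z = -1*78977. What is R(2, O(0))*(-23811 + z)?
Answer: -5550552/5 ≈ -1.1101e+6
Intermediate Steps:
z = -78977
O(l) = 3 - l²
R(r, n) = 18*n/(5*(r + (1 + r)/(-5 + r))) (R(r, n) = -9*(n + n)/(r + (1 + r)/(r - 5))/(-5) = -9*(2*n)/(r + (1 + r)/(-5 + r))*(-1)/5 = -9*2*n/(r + (1 + r)/(-5 + r))*(-1)/5 = -(-18)*n/(5*(r + (1 + r)/(-5 + r))) = 18*n/(5*(r + (1 + r)/(-5 + r))))
R(2, O(0))*(-23811 + z) = (18*(3 - 1*0²)*(-5 + 2)/(5*(1 + 2² - 4*2)))*(-23811 - 78977) = ((18/5)*(3 - 1*0)*(-3)/(1 + 4 - 8))*(-102788) = ((18/5)*(3 + 0)*(-3)/(-3))*(-102788) = ((18/5)*3*(-⅓)*(-3))*(-102788) = (54/5)*(-102788) = -5550552/5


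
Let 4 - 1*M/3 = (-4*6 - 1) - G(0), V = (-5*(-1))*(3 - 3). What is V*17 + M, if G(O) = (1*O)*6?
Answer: 87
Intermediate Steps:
V = 0 (V = 5*0 = 0)
G(O) = 6*O (G(O) = O*6 = 6*O)
M = 87 (M = 12 - 3*((-4*6 - 1) - 6*0) = 12 - 3*((-24 - 1) - 1*0) = 12 - 3*(-25 + 0) = 12 - 3*(-25) = 12 + 75 = 87)
V*17 + M = 0*17 + 87 = 0 + 87 = 87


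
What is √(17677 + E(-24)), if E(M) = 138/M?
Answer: √70685/2 ≈ 132.93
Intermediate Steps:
√(17677 + E(-24)) = √(17677 + 138/(-24)) = √(17677 + 138*(-1/24)) = √(17677 - 23/4) = √(70685/4) = √70685/2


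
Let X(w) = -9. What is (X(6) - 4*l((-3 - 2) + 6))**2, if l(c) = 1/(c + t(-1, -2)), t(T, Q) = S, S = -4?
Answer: 529/9 ≈ 58.778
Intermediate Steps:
t(T, Q) = -4
l(c) = 1/(-4 + c) (l(c) = 1/(c - 4) = 1/(-4 + c))
(X(6) - 4*l((-3 - 2) + 6))**2 = (-9 - 4/(-4 + ((-3 - 2) + 6)))**2 = (-9 - 4/(-4 + (-5 + 6)))**2 = (-9 - 4/(-4 + 1))**2 = (-9 - 4/(-3))**2 = (-9 - 4*(-1/3))**2 = (-9 + 4/3)**2 = (-23/3)**2 = 529/9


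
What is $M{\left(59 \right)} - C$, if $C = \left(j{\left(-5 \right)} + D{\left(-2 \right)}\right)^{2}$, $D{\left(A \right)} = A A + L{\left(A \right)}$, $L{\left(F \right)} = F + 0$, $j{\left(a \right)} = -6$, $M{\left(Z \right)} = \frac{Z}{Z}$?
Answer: $-15$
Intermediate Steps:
$M{\left(Z \right)} = 1$
$L{\left(F \right)} = F$
$D{\left(A \right)} = A + A^{2}$ ($D{\left(A \right)} = A A + A = A^{2} + A = A + A^{2}$)
$C = 16$ ($C = \left(-6 - 2 \left(1 - 2\right)\right)^{2} = \left(-6 - -2\right)^{2} = \left(-6 + 2\right)^{2} = \left(-4\right)^{2} = 16$)
$M{\left(59 \right)} - C = 1 - 16 = -15$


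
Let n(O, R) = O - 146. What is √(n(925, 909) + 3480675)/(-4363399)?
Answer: -√3481454/4363399 ≈ -0.00042762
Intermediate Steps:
n(O, R) = -146 + O
√(n(925, 909) + 3480675)/(-4363399) = √((-146 + 925) + 3480675)/(-4363399) = √(779 + 3480675)*(-1/4363399) = √3481454*(-1/4363399) = -√3481454/4363399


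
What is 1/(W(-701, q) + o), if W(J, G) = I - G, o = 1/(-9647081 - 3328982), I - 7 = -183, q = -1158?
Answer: 12976063/12742493865 ≈ 0.0010183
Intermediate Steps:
I = -176 (I = 7 - 183 = -176)
o = -1/12976063 (o = 1/(-12976063) = -1/12976063 ≈ -7.7065e-8)
W(J, G) = -176 - G
1/(W(-701, q) + o) = 1/((-176 - 1*(-1158)) - 1/12976063) = 1/((-176 + 1158) - 1/12976063) = 1/(982 - 1/12976063) = 1/(12742493865/12976063) = 12976063/12742493865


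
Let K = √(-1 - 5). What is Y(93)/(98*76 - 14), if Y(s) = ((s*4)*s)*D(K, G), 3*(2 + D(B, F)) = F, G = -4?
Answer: -19220/1239 ≈ -15.513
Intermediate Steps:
K = I*√6 (K = √(-6) = I*√6 ≈ 2.4495*I)
D(B, F) = -2 + F/3
Y(s) = -40*s²/3 (Y(s) = ((s*4)*s)*(-2 + (⅓)*(-4)) = ((4*s)*s)*(-2 - 4/3) = (4*s²)*(-10/3) = -40*s²/3)
Y(93)/(98*76 - 14) = (-40/3*93²)/(98*76 - 14) = (-40/3*8649)/(7448 - 14) = -115320/7434 = -115320*1/7434 = -19220/1239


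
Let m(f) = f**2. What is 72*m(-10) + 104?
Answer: 7304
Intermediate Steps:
72*m(-10) + 104 = 72*(-10)**2 + 104 = 72*100 + 104 = 7200 + 104 = 7304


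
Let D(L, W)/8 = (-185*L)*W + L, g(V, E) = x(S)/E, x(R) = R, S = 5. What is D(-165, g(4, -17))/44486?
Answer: -621720/378131 ≈ -1.6442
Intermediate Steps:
g(V, E) = 5/E
D(L, W) = 8*L - 1480*L*W (D(L, W) = 8*((-185*L)*W + L) = 8*(-185*L*W + L) = 8*(L - 185*L*W) = 8*L - 1480*L*W)
D(-165, g(4, -17))/44486 = (8*(-165)*(1 - 925/(-17)))/44486 = (8*(-165)*(1 - 925*(-1)/17))*(1/44486) = (8*(-165)*(1 - 185*(-5/17)))*(1/44486) = (8*(-165)*(1 + 925/17))*(1/44486) = (8*(-165)*(942/17))*(1/44486) = -1243440/17*1/44486 = -621720/378131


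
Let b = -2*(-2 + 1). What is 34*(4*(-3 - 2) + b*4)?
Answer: -408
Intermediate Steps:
b = 2 (b = -2*(-1) = 2)
34*(4*(-3 - 2) + b*4) = 34*(4*(-3 - 2) + 2*4) = 34*(4*(-5) + 8) = 34*(-20 + 8) = 34*(-12) = -408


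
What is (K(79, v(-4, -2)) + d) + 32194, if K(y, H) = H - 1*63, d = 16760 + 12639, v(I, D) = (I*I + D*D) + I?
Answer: 61546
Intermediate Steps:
v(I, D) = I + D**2 + I**2 (v(I, D) = (I**2 + D**2) + I = (D**2 + I**2) + I = I + D**2 + I**2)
d = 29399
K(y, H) = -63 + H (K(y, H) = H - 63 = -63 + H)
(K(79, v(-4, -2)) + d) + 32194 = ((-63 + (-4 + (-2)**2 + (-4)**2)) + 29399) + 32194 = ((-63 + (-4 + 4 + 16)) + 29399) + 32194 = ((-63 + 16) + 29399) + 32194 = (-47 + 29399) + 32194 = 29352 + 32194 = 61546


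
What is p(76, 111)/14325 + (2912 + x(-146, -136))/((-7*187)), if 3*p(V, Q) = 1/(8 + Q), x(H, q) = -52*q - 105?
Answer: -60650002/8036325 ≈ -7.5470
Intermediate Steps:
x(H, q) = -105 - 52*q
p(V, Q) = 1/(3*(8 + Q))
p(76, 111)/14325 + (2912 + x(-146, -136))/((-7*187)) = (1/(3*(8 + 111)))/14325 + (2912 + (-105 - 52*(-136)))/((-7*187)) = ((⅓)/119)*(1/14325) + (2912 + (-105 + 7072))/(-1309) = ((⅓)*(1/119))*(1/14325) + (2912 + 6967)*(-1/1309) = (1/357)*(1/14325) + 9879*(-1/1309) = 1/5114025 - 9879/1309 = -60650002/8036325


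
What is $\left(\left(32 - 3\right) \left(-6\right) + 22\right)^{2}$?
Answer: $23104$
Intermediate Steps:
$\left(\left(32 - 3\right) \left(-6\right) + 22\right)^{2} = \left(29 \left(-6\right) + 22\right)^{2} = \left(-174 + 22\right)^{2} = \left(-152\right)^{2} = 23104$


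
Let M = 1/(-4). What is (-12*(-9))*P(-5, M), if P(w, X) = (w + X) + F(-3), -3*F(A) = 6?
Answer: -783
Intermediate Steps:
M = -¼ (M = 1*(-¼) = -¼ ≈ -0.25000)
F(A) = -2 (F(A) = -⅓*6 = -2)
P(w, X) = -2 + X + w (P(w, X) = (w + X) - 2 = (X + w) - 2 = -2 + X + w)
(-12*(-9))*P(-5, M) = (-12*(-9))*(-2 - ¼ - 5) = 108*(-29/4) = -783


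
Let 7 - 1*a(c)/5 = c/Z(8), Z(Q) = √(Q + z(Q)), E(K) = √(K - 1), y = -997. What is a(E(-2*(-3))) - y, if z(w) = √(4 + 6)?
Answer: 1032 - 5*√5/√(8 + √10) ≈ 1028.7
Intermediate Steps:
z(w) = √10
E(K) = √(-1 + K)
Z(Q) = √(Q + √10)
a(c) = 35 - 5*c/√(8 + √10) (a(c) = 35 - 5*c/(√(8 + √10)) = 35 - 5*c/√(8 + √10))
a(E(-2*(-3))) - y = (35 - 5*√(-1 - 2*(-3))/√(8 + √10)) - 1*(-997) = (35 - 5*√(-1 + 6)/√(8 + √10)) + 997 = (35 - 5*√5/√(8 + √10)) + 997 = 1032 - 5*√5/√(8 + √10)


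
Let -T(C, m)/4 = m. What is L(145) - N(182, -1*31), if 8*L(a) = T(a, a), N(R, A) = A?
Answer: -83/2 ≈ -41.500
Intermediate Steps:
T(C, m) = -4*m
L(a) = -a/2 (L(a) = (-4*a)/8 = -a/2)
L(145) - N(182, -1*31) = -½*145 - (-1)*31 = -145/2 - 1*(-31) = -145/2 + 31 = -83/2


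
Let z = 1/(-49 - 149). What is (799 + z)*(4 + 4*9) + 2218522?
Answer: 222797698/99 ≈ 2.2505e+6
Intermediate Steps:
z = -1/198 (z = 1/(-198) = -1/198 ≈ -0.0050505)
(799 + z)*(4 + 4*9) + 2218522 = (799 - 1/198)*(4 + 4*9) + 2218522 = 158201*(4 + 36)/198 + 2218522 = (158201/198)*40 + 2218522 = 3164020/99 + 2218522 = 222797698/99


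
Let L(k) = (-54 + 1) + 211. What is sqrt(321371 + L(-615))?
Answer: sqrt(321529) ≈ 567.04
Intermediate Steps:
L(k) = 158 (L(k) = -53 + 211 = 158)
sqrt(321371 + L(-615)) = sqrt(321371 + 158) = sqrt(321529)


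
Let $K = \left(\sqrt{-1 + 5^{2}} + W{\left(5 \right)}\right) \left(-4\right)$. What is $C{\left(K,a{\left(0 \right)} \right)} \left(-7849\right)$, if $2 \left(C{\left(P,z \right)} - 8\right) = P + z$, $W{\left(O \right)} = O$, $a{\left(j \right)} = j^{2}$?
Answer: $15698 + 31396 \sqrt{6} \approx 92602.0$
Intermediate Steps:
$K = -20 - 8 \sqrt{6}$ ($K = \left(\sqrt{-1 + 5^{2}} + 5\right) \left(-4\right) = \left(\sqrt{-1 + 25} + 5\right) \left(-4\right) = \left(\sqrt{24} + 5\right) \left(-4\right) = \left(2 \sqrt{6} + 5\right) \left(-4\right) = \left(5 + 2 \sqrt{6}\right) \left(-4\right) = -20 - 8 \sqrt{6} \approx -39.596$)
$C{\left(P,z \right)} = 8 + \frac{P}{2} + \frac{z}{2}$ ($C{\left(P,z \right)} = 8 + \frac{P + z}{2} = 8 + \left(\frac{P}{2} + \frac{z}{2}\right) = 8 + \frac{P}{2} + \frac{z}{2}$)
$C{\left(K,a{\left(0 \right)} \right)} \left(-7849\right) = \left(8 + \frac{-20 - 8 \sqrt{6}}{2} + \frac{0^{2}}{2}\right) \left(-7849\right) = \left(8 - \left(10 + 4 \sqrt{6}\right) + \frac{1}{2} \cdot 0\right) \left(-7849\right) = \left(8 - \left(10 + 4 \sqrt{6}\right) + 0\right) \left(-7849\right) = \left(-2 - 4 \sqrt{6}\right) \left(-7849\right) = 15698 + 31396 \sqrt{6}$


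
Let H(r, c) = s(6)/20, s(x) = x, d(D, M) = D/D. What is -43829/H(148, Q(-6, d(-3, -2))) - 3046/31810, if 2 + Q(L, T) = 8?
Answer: -6971007019/47715 ≈ -1.4610e+5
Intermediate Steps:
d(D, M) = 1
Q(L, T) = 6 (Q(L, T) = -2 + 8 = 6)
H(r, c) = 3/10 (H(r, c) = 6/20 = 6*(1/20) = 3/10)
-43829/H(148, Q(-6, d(-3, -2))) - 3046/31810 = -43829/3/10 - 3046/31810 = -43829*10/3 - 3046*1/31810 = -438290/3 - 1523/15905 = -6971007019/47715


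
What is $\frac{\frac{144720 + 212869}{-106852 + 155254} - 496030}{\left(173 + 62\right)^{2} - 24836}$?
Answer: $- \frac{24008486471}{1470888378} \approx -16.322$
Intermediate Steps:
$\frac{\frac{144720 + 212869}{-106852 + 155254} - 496030}{\left(173 + 62\right)^{2} - 24836} = \frac{\frac{357589}{48402} - 496030}{235^{2} - 24836} = \frac{357589 \cdot \frac{1}{48402} - 496030}{55225 - 24836} = \frac{\frac{357589}{48402} - 496030}{30389} = \left(- \frac{24008486471}{48402}\right) \frac{1}{30389} = - \frac{24008486471}{1470888378}$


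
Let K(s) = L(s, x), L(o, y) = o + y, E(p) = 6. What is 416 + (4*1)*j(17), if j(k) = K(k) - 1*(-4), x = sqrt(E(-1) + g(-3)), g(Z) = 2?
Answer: 500 + 8*sqrt(2) ≈ 511.31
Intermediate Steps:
x = 2*sqrt(2) (x = sqrt(6 + 2) = sqrt(8) = 2*sqrt(2) ≈ 2.8284)
K(s) = s + 2*sqrt(2)
j(k) = 4 + k + 2*sqrt(2) (j(k) = (k + 2*sqrt(2)) - 1*(-4) = (k + 2*sqrt(2)) + 4 = 4 + k + 2*sqrt(2))
416 + (4*1)*j(17) = 416 + (4*1)*(4 + 17 + 2*sqrt(2)) = 416 + 4*(21 + 2*sqrt(2)) = 416 + (84 + 8*sqrt(2)) = 500 + 8*sqrt(2)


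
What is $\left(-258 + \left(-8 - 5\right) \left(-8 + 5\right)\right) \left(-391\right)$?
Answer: $85629$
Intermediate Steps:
$\left(-258 + \left(-8 - 5\right) \left(-8 + 5\right)\right) \left(-391\right) = \left(-258 + \left(-8 - 5\right) \left(-3\right)\right) \left(-391\right) = \left(-258 - -39\right) \left(-391\right) = \left(-258 + 39\right) \left(-391\right) = \left(-219\right) \left(-391\right) = 85629$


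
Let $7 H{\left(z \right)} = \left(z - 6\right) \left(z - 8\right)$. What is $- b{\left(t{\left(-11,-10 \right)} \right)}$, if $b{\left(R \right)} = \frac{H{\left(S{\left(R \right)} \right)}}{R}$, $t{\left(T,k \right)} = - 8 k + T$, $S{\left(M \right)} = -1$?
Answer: $- \frac{3}{23} \approx -0.13043$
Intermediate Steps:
$H{\left(z \right)} = \frac{\left(-8 + z\right) \left(-6 + z\right)}{7}$ ($H{\left(z \right)} = \frac{\left(z - 6\right) \left(z - 8\right)}{7} = \frac{\left(-6 + z\right) \left(-8 + z\right)}{7} = \frac{\left(-8 + z\right) \left(-6 + z\right)}{7}$)
$t{\left(T,k \right)} = T - 8 k$
$b{\left(R \right)} = \frac{9}{R}$ ($b{\left(R \right)} = \frac{\frac{48}{7} - -2 + \frac{\left(-1\right)^{2}}{7}}{R} = \frac{\frac{48}{7} + 2 + \frac{1}{7} \cdot 1}{R} = \frac{\frac{48}{7} + 2 + \frac{1}{7}}{R} = \frac{9}{R}$)
$- b{\left(t{\left(-11,-10 \right)} \right)} = - \frac{9}{-11 - -80} = - \frac{9}{-11 + 80} = - \frac{9}{69} = \left(-1\right) \frac{3}{23} = - \frac{3}{23}$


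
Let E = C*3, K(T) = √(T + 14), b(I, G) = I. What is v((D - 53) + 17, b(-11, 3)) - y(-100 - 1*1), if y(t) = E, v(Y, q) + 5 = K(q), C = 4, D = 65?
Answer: -17 + √3 ≈ -15.268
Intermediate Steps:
K(T) = √(14 + T)
E = 12 (E = 4*3 = 12)
v(Y, q) = -5 + √(14 + q)
y(t) = 12
v((D - 53) + 17, b(-11, 3)) - y(-100 - 1*1) = (-5 + √(14 - 11)) - 1*12 = (-5 + √3) - 12 = -17 + √3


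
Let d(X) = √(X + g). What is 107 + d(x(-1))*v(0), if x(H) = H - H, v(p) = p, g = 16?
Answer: 107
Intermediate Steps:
x(H) = 0
d(X) = √(16 + X) (d(X) = √(X + 16) = √(16 + X))
107 + d(x(-1))*v(0) = 107 + √(16 + 0)*0 = 107 + √16*0 = 107 + 4*0 = 107 + 0 = 107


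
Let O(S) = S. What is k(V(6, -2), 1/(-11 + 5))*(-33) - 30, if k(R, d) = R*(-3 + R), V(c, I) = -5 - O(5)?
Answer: -4320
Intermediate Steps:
V(c, I) = -10 (V(c, I) = -5 - 1*5 = -5 - 5 = -10)
k(V(6, -2), 1/(-11 + 5))*(-33) - 30 = -10*(-3 - 10)*(-33) - 30 = -10*(-13)*(-33) - 30 = 130*(-33) - 30 = -4290 - 30 = -4320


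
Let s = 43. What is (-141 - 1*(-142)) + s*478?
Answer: 20555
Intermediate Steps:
(-141 - 1*(-142)) + s*478 = (-141 - 1*(-142)) + 43*478 = (-141 + 142) + 20554 = 1 + 20554 = 20555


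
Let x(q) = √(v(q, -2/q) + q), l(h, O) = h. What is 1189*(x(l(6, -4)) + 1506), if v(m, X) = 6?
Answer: 1790634 + 2378*√3 ≈ 1.7948e+6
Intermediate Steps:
x(q) = √(6 + q)
1189*(x(l(6, -4)) + 1506) = 1189*(√(6 + 6) + 1506) = 1189*(√12 + 1506) = 1189*(2*√3 + 1506) = 1189*(1506 + 2*√3) = 1790634 + 2378*√3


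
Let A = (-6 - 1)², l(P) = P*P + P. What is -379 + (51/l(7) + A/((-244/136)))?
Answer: -1384849/3416 ≈ -405.40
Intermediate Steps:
l(P) = P + P² (l(P) = P² + P = P + P²)
A = 49 (A = (-7)² = 49)
-379 + (51/l(7) + A/((-244/136))) = -379 + (51/((7*(1 + 7))) + 49/((-244/136))) = -379 + (51/((7*8)) + 49/((-244*1/136))) = -379 + (51/56 + 49/(-61/34)) = -379 + (51*(1/56) + 49*(-34/61)) = -379 + (51/56 - 1666/61) = -379 - 90185/3416 = -1384849/3416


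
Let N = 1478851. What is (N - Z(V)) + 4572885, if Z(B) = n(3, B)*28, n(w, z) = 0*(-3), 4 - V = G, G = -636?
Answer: 6051736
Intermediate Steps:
V = 640 (V = 4 - 1*(-636) = 4 + 636 = 640)
n(w, z) = 0
Z(B) = 0 (Z(B) = 0*28 = 0)
(N - Z(V)) + 4572885 = (1478851 - 1*0) + 4572885 = (1478851 + 0) + 4572885 = 1478851 + 4572885 = 6051736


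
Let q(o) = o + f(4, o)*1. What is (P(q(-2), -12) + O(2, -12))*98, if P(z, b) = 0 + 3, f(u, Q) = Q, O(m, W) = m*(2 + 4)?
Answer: 1470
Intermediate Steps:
O(m, W) = 6*m (O(m, W) = m*6 = 6*m)
q(o) = 2*o (q(o) = o + o*1 = o + o = 2*o)
P(z, b) = 3
(P(q(-2), -12) + O(2, -12))*98 = (3 + 6*2)*98 = (3 + 12)*98 = 15*98 = 1470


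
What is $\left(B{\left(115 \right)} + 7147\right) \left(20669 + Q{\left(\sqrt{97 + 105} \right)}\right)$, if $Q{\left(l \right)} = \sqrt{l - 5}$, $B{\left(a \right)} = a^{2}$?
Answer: $421068868 + 20372 \sqrt{-5 + \sqrt{202}} \approx 4.2113 \cdot 10^{8}$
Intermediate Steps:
$Q{\left(l \right)} = \sqrt{-5 + l}$
$\left(B{\left(115 \right)} + 7147\right) \left(20669 + Q{\left(\sqrt{97 + 105} \right)}\right) = \left(115^{2} + 7147\right) \left(20669 + \sqrt{-5 + \sqrt{97 + 105}}\right) = \left(13225 + 7147\right) \left(20669 + \sqrt{-5 + \sqrt{202}}\right) = 20372 \left(20669 + \sqrt{-5 + \sqrt{202}}\right) = 421068868 + 20372 \sqrt{-5 + \sqrt{202}}$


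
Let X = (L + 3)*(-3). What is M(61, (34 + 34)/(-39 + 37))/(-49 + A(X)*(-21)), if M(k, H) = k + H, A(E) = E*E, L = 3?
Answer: -27/6853 ≈ -0.0039399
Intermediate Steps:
X = -18 (X = (3 + 3)*(-3) = 6*(-3) = -18)
A(E) = E²
M(k, H) = H + k
M(61, (34 + 34)/(-39 + 37))/(-49 + A(X)*(-21)) = ((34 + 34)/(-39 + 37) + 61)/(-49 + (-18)²*(-21)) = (68/(-2) + 61)/(-49 + 324*(-21)) = (68*(-½) + 61)/(-49 - 6804) = (-34 + 61)/(-6853) = 27*(-1/6853) = -27/6853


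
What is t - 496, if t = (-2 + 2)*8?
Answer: -496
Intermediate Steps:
t = 0 (t = 0*8 = 0)
t - 496 = 0 - 496 = -496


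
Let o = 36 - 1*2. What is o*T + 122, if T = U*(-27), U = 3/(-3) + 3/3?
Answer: 122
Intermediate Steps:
o = 34 (o = 36 - 2 = 34)
U = 0 (U = 3*(-⅓) + 3*(⅓) = -1 + 1 = 0)
T = 0 (T = 0*(-27) = 0)
o*T + 122 = 34*0 + 122 = 0 + 122 = 122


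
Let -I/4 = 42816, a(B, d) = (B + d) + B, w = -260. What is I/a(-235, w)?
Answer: 85632/365 ≈ 234.61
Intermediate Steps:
a(B, d) = d + 2*B
I = -171264 (I = -4*42816 = -171264)
I/a(-235, w) = -171264/(-260 + 2*(-235)) = -171264/(-260 - 470) = -171264/(-730) = -171264*(-1/730) = 85632/365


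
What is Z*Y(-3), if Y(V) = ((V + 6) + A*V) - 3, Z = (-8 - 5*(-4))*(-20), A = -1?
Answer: -720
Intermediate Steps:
Z = -240 (Z = (-8 + 20)*(-20) = 12*(-20) = -240)
Y(V) = 3 (Y(V) = ((V + 6) - V) - 3 = ((6 + V) - V) - 3 = 6 - 3 = 3)
Z*Y(-3) = -240*3 = -720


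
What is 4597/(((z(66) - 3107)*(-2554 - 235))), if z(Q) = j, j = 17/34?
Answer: 9194/17328057 ≈ 0.00053058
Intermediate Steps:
j = 1/2 (j = 17*(1/34) = 1/2 ≈ 0.50000)
z(Q) = 1/2
4597/(((z(66) - 3107)*(-2554 - 235))) = 4597/(((1/2 - 3107)*(-2554 - 235))) = 4597/((-6213/2*(-2789))) = 4597/(17328057/2) = 4597*(2/17328057) = 9194/17328057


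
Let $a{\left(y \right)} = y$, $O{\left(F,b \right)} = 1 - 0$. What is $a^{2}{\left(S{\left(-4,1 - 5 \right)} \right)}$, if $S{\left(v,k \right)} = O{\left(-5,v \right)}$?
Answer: $1$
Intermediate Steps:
$O{\left(F,b \right)} = 1$ ($O{\left(F,b \right)} = 1 + 0 = 1$)
$S{\left(v,k \right)} = 1$
$a^{2}{\left(S{\left(-4,1 - 5 \right)} \right)} = 1^{2} = 1$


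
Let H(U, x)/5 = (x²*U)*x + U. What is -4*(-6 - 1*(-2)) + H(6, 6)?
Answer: 6526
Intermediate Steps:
H(U, x) = 5*U + 5*U*x³ (H(U, x) = 5*((x²*U)*x + U) = 5*((U*x²)*x + U) = 5*(U*x³ + U) = 5*(U + U*x³) = 5*U + 5*U*x³)
-4*(-6 - 1*(-2)) + H(6, 6) = -4*(-6 - 1*(-2)) + 5*6*(1 + 6³) = -4*(-6 + 2) + 5*6*(1 + 216) = -4*(-4) + 5*6*217 = 16 + 6510 = 6526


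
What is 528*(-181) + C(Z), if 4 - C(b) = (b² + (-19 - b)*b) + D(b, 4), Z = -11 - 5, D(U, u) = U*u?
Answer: -95804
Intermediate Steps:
Z = -16
C(b) = 4 - b² - 4*b - b*(-19 - b) (C(b) = 4 - ((b² + (-19 - b)*b) + b*4) = 4 - ((b² + b*(-19 - b)) + 4*b) = 4 - (b² + 4*b + b*(-19 - b)) = 4 + (-b² - 4*b - b*(-19 - b)) = 4 - b² - 4*b - b*(-19 - b))
528*(-181) + C(Z) = 528*(-181) + (4 + 15*(-16)) = -95568 + (4 - 240) = -95568 - 236 = -95804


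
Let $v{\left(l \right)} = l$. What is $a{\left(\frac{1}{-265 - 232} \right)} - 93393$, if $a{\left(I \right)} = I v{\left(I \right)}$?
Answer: $- \frac{23068911536}{247009} \approx -93393.0$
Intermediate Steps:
$a{\left(I \right)} = I^{2}$ ($a{\left(I \right)} = I I = I^{2}$)
$a{\left(\frac{1}{-265 - 232} \right)} - 93393 = \left(\frac{1}{-265 - 232}\right)^{2} - 93393 = \left(\frac{1}{-497}\right)^{2} - 93393 = \left(- \frac{1}{497}\right)^{2} - 93393 = \frac{1}{247009} - 93393 = - \frac{23068911536}{247009}$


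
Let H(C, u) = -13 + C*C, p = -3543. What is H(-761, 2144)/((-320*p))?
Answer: 48259/94480 ≈ 0.51079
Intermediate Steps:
H(C, u) = -13 + C²
H(-761, 2144)/((-320*p)) = (-13 + (-761)²)/((-320*(-3543))) = (-13 + 579121)/1133760 = 579108*(1/1133760) = 48259/94480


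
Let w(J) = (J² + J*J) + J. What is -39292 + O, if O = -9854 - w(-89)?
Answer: -64899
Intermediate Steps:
w(J) = J + 2*J² (w(J) = (J² + J²) + J = 2*J² + J = J + 2*J²)
O = -25607 (O = -9854 - (-89)*(1 + 2*(-89)) = -9854 - (-89)*(1 - 178) = -9854 - (-89)*(-177) = -9854 - 1*15753 = -9854 - 15753 = -25607)
-39292 + O = -39292 - 25607 = -64899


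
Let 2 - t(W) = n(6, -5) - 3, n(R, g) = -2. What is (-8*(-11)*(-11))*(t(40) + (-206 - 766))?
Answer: 934120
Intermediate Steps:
t(W) = 7 (t(W) = 2 - (-2 - 3) = 2 - 1*(-5) = 2 + 5 = 7)
(-8*(-11)*(-11))*(t(40) + (-206 - 766)) = (-8*(-11)*(-11))*(7 + (-206 - 766)) = (88*(-11))*(7 - 972) = -968*(-965) = 934120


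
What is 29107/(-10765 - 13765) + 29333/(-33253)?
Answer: -153403051/74154190 ≈ -2.0687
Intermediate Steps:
29107/(-10765 - 13765) + 29333/(-33253) = 29107/(-24530) + 29333*(-1/33253) = 29107*(-1/24530) - 29333/33253 = -29107/24530 - 29333/33253 = -153403051/74154190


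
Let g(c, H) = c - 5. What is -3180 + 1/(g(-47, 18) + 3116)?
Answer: -9743519/3064 ≈ -3180.0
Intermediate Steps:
g(c, H) = -5 + c
-3180 + 1/(g(-47, 18) + 3116) = -3180 + 1/((-5 - 47) + 3116) = -3180 + 1/(-52 + 3116) = -3180 + 1/3064 = -9743519/3064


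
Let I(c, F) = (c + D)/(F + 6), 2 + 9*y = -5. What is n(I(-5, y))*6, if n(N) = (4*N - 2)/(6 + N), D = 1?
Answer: -238/41 ≈ -5.8049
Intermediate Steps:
y = -7/9 (y = -2/9 + (⅑)*(-5) = -2/9 - 5/9 = -7/9 ≈ -0.77778)
I(c, F) = (1 + c)/(6 + F) (I(c, F) = (c + 1)/(F + 6) = (1 + c)/(6 + F))
n(N) = (-2 + 4*N)/(6 + N)
n(I(-5, y))*6 = (2*(-1 + 2*((1 - 5)/(6 - 7/9)))/(6 + (1 - 5)/(6 - 7/9)))*6 = (2*(-1 + 2*(-4/(47/9)))/(6 - 4/(47/9)))*6 = (2*(-1 + 2*((9/47)*(-4)))/(6 + (9/47)*(-4)))*6 = (2*(-1 + 2*(-36/47))/(6 - 36/47))*6 = (2*(-1 - 72/47)/(246/47))*6 = (2*(47/246)*(-119/47))*6 = -119/123*6 = -238/41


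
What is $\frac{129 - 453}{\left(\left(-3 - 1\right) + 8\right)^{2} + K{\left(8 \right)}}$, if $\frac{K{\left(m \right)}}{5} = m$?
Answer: $- \frac{81}{14} \approx -5.7857$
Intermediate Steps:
$K{\left(m \right)} = 5 m$
$\frac{129 - 453}{\left(\left(-3 - 1\right) + 8\right)^{2} + K{\left(8 \right)}} = \frac{129 - 453}{\left(\left(-3 - 1\right) + 8\right)^{2} + 5 \cdot 8} = - \frac{324}{\left(-4 + 8\right)^{2} + 40} = - \frac{324}{4^{2} + 40} = - \frac{324}{16 + 40} = - \frac{324}{56} = \left(-324\right) \frac{1}{56} = - \frac{81}{14}$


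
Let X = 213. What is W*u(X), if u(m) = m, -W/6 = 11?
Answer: -14058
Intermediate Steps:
W = -66 (W = -6*11 = -66)
W*u(X) = -66*213 = -14058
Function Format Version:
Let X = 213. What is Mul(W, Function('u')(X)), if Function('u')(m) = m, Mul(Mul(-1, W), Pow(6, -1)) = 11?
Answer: -14058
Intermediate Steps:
W = -66 (W = Mul(-6, 11) = -66)
Mul(W, Function('u')(X)) = Mul(-66, 213) = -14058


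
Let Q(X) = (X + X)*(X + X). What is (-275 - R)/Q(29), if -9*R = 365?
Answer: -1055/15138 ≈ -0.069692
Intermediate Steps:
R = -365/9 (R = -⅑*365 = -365/9 ≈ -40.556)
Q(X) = 4*X² (Q(X) = (2*X)*(2*X) = 4*X²)
(-275 - R)/Q(29) = (-275 - 1*(-365/9))/((4*29²)) = (-275 + 365/9)/((4*841)) = -2110/9/3364 = -2110/9*1/3364 = -1055/15138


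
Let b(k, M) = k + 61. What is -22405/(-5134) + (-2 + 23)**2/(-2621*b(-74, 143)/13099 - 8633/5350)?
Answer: 53405831766905/118436045774 ≈ 450.93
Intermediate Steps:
b(k, M) = 61 + k
-22405/(-5134) + (-2 + 23)**2/(-2621*b(-74, 143)/13099 - 8633/5350) = -22405/(-5134) + (-2 + 23)**2/(-2621/(13099/(61 - 74)) - 8633/5350) = -22405*(-1/5134) + 21**2/(-2621/(13099/(-13)) - 8633*1/5350) = 22405/5134 + 441/(-2621/(13099*(-1/13)) - 8633/5350) = 22405/5134 + 441/(-2621/(-13099/13) - 8633/5350) = 22405/5134 + 441/(-2621*(-13/13099) - 8633/5350) = 22405/5134 + 441/(34073/13099 - 8633/5350) = 22405/5134 + 441/(69206883/70079650) = 22405/5134 + 441*(70079650/69206883) = 22405/5134 + 10301708550/23068961 = 53405831766905/118436045774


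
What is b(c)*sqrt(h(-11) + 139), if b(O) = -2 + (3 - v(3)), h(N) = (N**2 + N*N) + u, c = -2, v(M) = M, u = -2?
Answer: -2*sqrt(379) ≈ -38.936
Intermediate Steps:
h(N) = -2 + 2*N**2 (h(N) = (N**2 + N*N) - 2 = (N**2 + N**2) - 2 = 2*N**2 - 2 = -2 + 2*N**2)
b(O) = -2 (b(O) = -2 + (3 - 1*3) = -2 + (3 - 3) = -2 + 0 = -2)
b(c)*sqrt(h(-11) + 139) = -2*sqrt((-2 + 2*(-11)**2) + 139) = -2*sqrt((-2 + 2*121) + 139) = -2*sqrt((-2 + 242) + 139) = -2*sqrt(240 + 139) = -2*sqrt(379)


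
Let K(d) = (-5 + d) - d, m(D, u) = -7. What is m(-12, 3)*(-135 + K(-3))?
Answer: 980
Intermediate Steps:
K(d) = -5
m(-12, 3)*(-135 + K(-3)) = -7*(-135 - 5) = -7*(-140) = 980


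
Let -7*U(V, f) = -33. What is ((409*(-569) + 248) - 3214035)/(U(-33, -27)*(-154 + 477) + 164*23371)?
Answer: -1855812/2064659 ≈ -0.89885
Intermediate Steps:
U(V, f) = 33/7 (U(V, f) = -⅐*(-33) = 33/7)
((409*(-569) + 248) - 3214035)/(U(-33, -27)*(-154 + 477) + 164*23371) = ((409*(-569) + 248) - 3214035)/(33*(-154 + 477)/7 + 164*23371) = ((-232721 + 248) - 3214035)/((33/7)*323 + 3832844) = (-232473 - 3214035)/(10659/7 + 3832844) = -3446508/26840567/7 = -3446508*7/26840567 = -1855812/2064659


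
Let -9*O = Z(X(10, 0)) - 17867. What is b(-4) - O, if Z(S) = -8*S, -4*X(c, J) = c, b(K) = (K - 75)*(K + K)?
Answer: -1351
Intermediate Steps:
b(K) = 2*K*(-75 + K) (b(K) = (-75 + K)*(2*K) = 2*K*(-75 + K))
X(c, J) = -c/4
O = 1983 (O = -(-(-2)*10 - 17867)/9 = -(-8*(-5/2) - 17867)/9 = -(20 - 17867)/9 = -⅑*(-17847) = 1983)
b(-4) - O = 2*(-4)*(-75 - 4) - 1*1983 = 2*(-4)*(-79) - 1983 = 632 - 1983 = -1351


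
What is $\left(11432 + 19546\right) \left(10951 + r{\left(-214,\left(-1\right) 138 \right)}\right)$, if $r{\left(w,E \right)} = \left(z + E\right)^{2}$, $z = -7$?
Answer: $990552528$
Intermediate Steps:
$r{\left(w,E \right)} = \left(-7 + E\right)^{2}$
$\left(11432 + 19546\right) \left(10951 + r{\left(-214,\left(-1\right) 138 \right)}\right) = \left(11432 + 19546\right) \left(10951 + \left(-7 - 138\right)^{2}\right) = 30978 \left(10951 + \left(-7 - 138\right)^{2}\right) = 30978 \left(10951 + \left(-145\right)^{2}\right) = 30978 \left(10951 + 21025\right) = 30978 \cdot 31976 = 990552528$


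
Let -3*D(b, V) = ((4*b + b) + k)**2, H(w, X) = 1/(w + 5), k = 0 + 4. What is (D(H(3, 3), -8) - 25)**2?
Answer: 38056561/36864 ≈ 1032.3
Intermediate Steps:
k = 4
H(w, X) = 1/(5 + w)
D(b, V) = -(4 + 5*b)**2/3 (D(b, V) = -((4*b + b) + 4)**2/3 = -(5*b + 4)**2/3 = -(4 + 5*b)**2/3)
(D(H(3, 3), -8) - 25)**2 = (-(4 + 5/(5 + 3))**2/3 - 25)**2 = (-(4 + 5/8)**2/3 - 25)**2 = (-(37/8)**2/3 - 25)**2 = (-1/3*1369/64 - 25)**2 = (-1369/192 - 25)**2 = (-6169/192)**2 = 38056561/36864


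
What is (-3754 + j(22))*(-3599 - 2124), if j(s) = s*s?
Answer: 18714210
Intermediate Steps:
j(s) = s²
(-3754 + j(22))*(-3599 - 2124) = (-3754 + 22²)*(-3599 - 2124) = (-3754 + 484)*(-5723) = -3270*(-5723) = 18714210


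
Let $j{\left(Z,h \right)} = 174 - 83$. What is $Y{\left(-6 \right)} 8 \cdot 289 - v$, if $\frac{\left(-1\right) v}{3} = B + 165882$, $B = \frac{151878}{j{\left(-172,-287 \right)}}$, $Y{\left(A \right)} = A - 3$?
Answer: $\frac{43847892}{91} \approx 4.8185 \cdot 10^{5}$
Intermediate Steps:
$j{\left(Z,h \right)} = 91$ ($j{\left(Z,h \right)} = 174 - 83 = 91$)
$Y{\left(A \right)} = -3 + A$
$B = \frac{151878}{91} \approx 1669.0$
$v = - \frac{45741420}{91}$ ($v = - 3 \left(\frac{151878}{91} + 165882\right) = \left(-3\right) \frac{15247140}{91} = - \frac{45741420}{91} \approx -5.0265 \cdot 10^{5}$)
$Y{\left(-6 \right)} 8 \cdot 289 - v = \left(-3 - 6\right) 8 \cdot 289 - - \frac{45741420}{91} = \left(-9\right) 2312 + \frac{45741420}{91} = -20808 + \frac{45741420}{91} = \frac{43847892}{91}$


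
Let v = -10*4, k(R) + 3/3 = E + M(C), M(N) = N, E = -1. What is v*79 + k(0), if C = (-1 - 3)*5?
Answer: -3182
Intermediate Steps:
C = -20 (C = -4*5 = -20)
k(R) = -22 (k(R) = -1 + (-1 - 20) = -1 - 21 = -22)
v = -40
v*79 + k(0) = -40*79 - 22 = -3160 - 22 = -3182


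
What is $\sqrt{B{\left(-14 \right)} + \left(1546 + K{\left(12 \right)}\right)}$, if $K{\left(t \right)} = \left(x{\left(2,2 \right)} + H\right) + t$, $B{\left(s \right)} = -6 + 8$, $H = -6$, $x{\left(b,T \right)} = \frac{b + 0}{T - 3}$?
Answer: $4 \sqrt{97} \approx 39.395$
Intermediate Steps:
$x{\left(b,T \right)} = \frac{b}{-3 + T}$
$B{\left(s \right)} = 2$
$K{\left(t \right)} = -8 + t$ ($K{\left(t \right)} = \left(\frac{2}{-3 + 2} - 6\right) + t = \left(\frac{2}{-1} - 6\right) + t = \left(2 \left(-1\right) - 6\right) + t = \left(-2 - 6\right) + t = -8 + t$)
$\sqrt{B{\left(-14 \right)} + \left(1546 + K{\left(12 \right)}\right)} = \sqrt{2 + \left(1546 + \left(-8 + 12\right)\right)} = \sqrt{2 + \left(1546 + 4\right)} = \sqrt{2 + 1550} = \sqrt{1552} = 4 \sqrt{97}$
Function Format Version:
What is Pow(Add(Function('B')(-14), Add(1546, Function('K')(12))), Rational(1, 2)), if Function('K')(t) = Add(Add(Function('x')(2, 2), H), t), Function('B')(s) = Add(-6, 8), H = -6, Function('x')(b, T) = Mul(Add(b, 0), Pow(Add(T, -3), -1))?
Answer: Mul(4, Pow(97, Rational(1, 2))) ≈ 39.395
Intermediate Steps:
Function('x')(b, T) = Mul(b, Pow(Add(-3, T), -1))
Function('B')(s) = 2
Function('K')(t) = Add(-8, t) (Function('K')(t) = Add(Add(Mul(2, Pow(Add(-3, 2), -1)), -6), t) = Add(Add(Mul(2, Pow(-1, -1)), -6), t) = Add(Add(Mul(2, -1), -6), t) = Add(Add(-2, -6), t) = Add(-8, t))
Pow(Add(Function('B')(-14), Add(1546, Function('K')(12))), Rational(1, 2)) = Pow(Add(2, Add(1546, Add(-8, 12))), Rational(1, 2)) = Pow(Add(2, Add(1546, 4)), Rational(1, 2)) = Pow(Add(2, 1550), Rational(1, 2)) = Pow(1552, Rational(1, 2)) = Mul(4, Pow(97, Rational(1, 2)))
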